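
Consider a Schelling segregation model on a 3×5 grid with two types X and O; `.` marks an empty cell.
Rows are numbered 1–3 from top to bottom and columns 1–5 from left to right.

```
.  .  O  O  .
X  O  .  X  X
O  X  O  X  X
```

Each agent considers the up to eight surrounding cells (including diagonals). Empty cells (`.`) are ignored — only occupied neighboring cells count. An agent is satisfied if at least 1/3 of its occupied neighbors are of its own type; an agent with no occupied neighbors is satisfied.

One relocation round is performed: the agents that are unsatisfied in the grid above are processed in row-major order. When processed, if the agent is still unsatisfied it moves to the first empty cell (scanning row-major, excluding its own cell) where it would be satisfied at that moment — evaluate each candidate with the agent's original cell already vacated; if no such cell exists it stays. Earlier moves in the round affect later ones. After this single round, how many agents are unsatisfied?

0

Initially unsatisfied (in order): (3,2), (3,3).
  (3,2) → (1,1).
  (3,3): now satisfied by earlier moves; stays.
Resulting grid:
X . O O .
X O . X X
O . O X X
All satisfied now.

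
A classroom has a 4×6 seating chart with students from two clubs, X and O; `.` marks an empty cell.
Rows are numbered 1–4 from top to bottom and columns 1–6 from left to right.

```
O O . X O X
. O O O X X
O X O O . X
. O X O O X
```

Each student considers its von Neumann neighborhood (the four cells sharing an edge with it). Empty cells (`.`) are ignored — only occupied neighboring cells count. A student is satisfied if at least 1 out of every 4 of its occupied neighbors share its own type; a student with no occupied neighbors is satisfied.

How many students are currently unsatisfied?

6

Row 1: (1,1)O 1/1 satisfied · (1,2)O 2/2 satisfied · (1,4)X 0/2 not · (1,5)O 0/3 not · (1,6)X 1/2 satisfied
Row 2: (2,2)O 2/3 satisfied · (2,3)O 3/3 satisfied · (2,4)O 2/4 satisfied · (2,5)X 1/3 satisfied · (2,6)X 3/3 satisfied
Row 3: (3,1)O 0/1 not · (3,2)X 0/4 not · (3,3)O 2/4 satisfied · (3,4)O 3/3 satisfied · (3,6)X 2/2 satisfied
Row 4: (4,2)O 0/2 not · (4,3)X 0/3 not · (4,4)O 2/3 satisfied · (4,5)O 1/2 satisfied · (4,6)X 1/2 satisfied
Unsatisfied: (1,4), (1,5), (3,1), (3,2), (4,2), (4,3) — 6 in total.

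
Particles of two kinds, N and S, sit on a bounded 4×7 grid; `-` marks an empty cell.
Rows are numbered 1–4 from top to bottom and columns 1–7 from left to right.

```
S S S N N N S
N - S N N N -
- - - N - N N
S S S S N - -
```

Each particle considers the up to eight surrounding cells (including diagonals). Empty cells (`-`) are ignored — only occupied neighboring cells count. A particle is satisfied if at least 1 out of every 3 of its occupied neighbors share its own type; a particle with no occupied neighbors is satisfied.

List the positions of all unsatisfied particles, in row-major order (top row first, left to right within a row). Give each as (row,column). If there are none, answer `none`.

Row 1: (1,1)S 1/2 ✓ · (1,2)S 3/4 ✓ · (1,3)S 2/4 ✓ · (1,4)N 3/5 ✓ · (1,5)N 5/5 ✓ · (1,6)N 3/4 ✓ · (1,7)S 0/2 ✗
Row 2: (2,1)N 0/2 ✗ · (2,3)S 2/5 ✓ · (2,4)N 4/6 ✓ · (2,5)N 7/7 ✓ · (2,6)N 5/6 ✓
Row 3: (3,4)N 3/6 ✓ · (3,6)N 4/4 ✓ · (3,7)N 2/2 ✓
Row 4: (4,1)S 1/1 ✓ · (4,2)S 2/2 ✓ · (4,3)S 2/3 ✓ · (4,4)S 1/3 ✓ · (4,5)N 2/3 ✓

(1,7), (2,1)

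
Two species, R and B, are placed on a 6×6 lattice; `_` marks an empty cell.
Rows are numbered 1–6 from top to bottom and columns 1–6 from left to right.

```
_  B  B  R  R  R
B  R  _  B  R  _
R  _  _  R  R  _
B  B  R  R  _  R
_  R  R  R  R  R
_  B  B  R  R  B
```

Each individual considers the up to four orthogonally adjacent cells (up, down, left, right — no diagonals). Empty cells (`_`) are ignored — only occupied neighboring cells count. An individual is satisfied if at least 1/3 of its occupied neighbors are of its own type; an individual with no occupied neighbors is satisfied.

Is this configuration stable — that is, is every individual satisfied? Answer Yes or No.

Row 1: (1,2)B 1/2 satisfied · (1,3)B 1/2 satisfied · (1,4)R 1/3 satisfied · (1,5)R 3/3 satisfied · (1,6)R 1/1 satisfied
Row 2: (2,1)B 0/2 not · (2,2)R 0/2 not · (2,4)B 0/3 not · (2,5)R 2/3 satisfied
Row 3: (3,1)R 0/2 not · (3,4)R 2/3 satisfied · (3,5)R 2/2 satisfied
Row 4: (4,1)B 1/2 satisfied · (4,2)B 1/3 satisfied · (4,3)R 2/3 satisfied · (4,4)R 3/3 satisfied · (4,6)R 1/1 satisfied
Row 5: (5,2)R 1/3 satisfied · (5,3)R 3/4 satisfied · (5,4)R 4/4 satisfied · (5,5)R 3/3 satisfied · (5,6)R 2/3 satisfied
Row 6: (6,2)B 1/2 satisfied · (6,3)B 1/3 satisfied · (6,4)R 2/3 satisfied · (6,5)R 2/3 satisfied · (6,6)B 0/2 not
For instance (2,1) has only 0/2 same-type neighbors, below 1/3.

No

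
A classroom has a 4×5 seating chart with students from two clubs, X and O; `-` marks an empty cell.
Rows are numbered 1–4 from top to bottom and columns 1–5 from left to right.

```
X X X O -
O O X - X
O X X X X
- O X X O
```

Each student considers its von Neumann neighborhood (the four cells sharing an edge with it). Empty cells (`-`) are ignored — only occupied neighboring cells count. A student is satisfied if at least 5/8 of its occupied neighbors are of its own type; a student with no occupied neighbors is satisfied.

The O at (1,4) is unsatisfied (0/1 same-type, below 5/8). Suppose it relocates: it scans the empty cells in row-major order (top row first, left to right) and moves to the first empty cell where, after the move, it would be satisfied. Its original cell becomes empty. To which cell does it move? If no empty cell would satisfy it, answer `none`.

(4,1)

Vacating (1,4). Empty cells in order:
  (1,5): 0/1 same-type → still unsatisfied.
  (2,4): 0/3 same-type → still unsatisfied.
  (4,1): 2/2 same-type → satisfied — stop here.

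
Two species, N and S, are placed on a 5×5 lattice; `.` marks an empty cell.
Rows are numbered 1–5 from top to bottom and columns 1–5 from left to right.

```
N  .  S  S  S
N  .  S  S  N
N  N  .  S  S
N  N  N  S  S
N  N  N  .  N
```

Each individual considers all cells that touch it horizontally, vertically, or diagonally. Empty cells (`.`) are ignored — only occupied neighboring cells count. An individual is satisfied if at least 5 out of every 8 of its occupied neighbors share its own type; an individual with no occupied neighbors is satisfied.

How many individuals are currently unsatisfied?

3

(1,1)N 1/1 ok
(1,3)S 3/3 ok
(1,4)S 4/5 ok
(1,5)S 2/3 ok
(2,1)N 3/3 ok
(2,3)S 4/5 ok
(2,4)S 6/7 ok
(2,5)N 0/5 unhappy
(3,1)N 4/4 ok
(3,2)N 5/6 ok
(3,4)S 5/7 ok
(3,5)S 4/5 ok
(4,1)N 5/5 ok
(4,2)N 7/7 ok
(4,3)N 4/6 ok
(4,4)S 3/6 unhappy
(4,5)S 3/4 ok
(5,1)N 3/3 ok
(5,2)N 5/5 ok
(5,3)N 3/4 ok
(5,5)N 0/2 unhappy
Unsatisfied: (2,5), (4,4), (5,5) — 3 in total.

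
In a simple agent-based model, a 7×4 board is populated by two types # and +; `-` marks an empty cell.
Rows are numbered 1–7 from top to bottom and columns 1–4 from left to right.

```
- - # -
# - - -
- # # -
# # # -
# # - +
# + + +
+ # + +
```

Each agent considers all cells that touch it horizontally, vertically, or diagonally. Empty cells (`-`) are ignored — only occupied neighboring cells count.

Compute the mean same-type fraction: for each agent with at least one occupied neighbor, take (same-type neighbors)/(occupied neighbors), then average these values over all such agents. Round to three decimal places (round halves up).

(1,3)# — no occupied neighbors
(2,1)# 1/1
(3,2)# 5/5
(3,3)# 3/3
(4,1)# 4/4
(4,2)# 6/6
(4,3)# 4/5
(5,1)# 4/5
(5,2)# 5/7
(5,4)+ 2/3
(6,1)# 3/5
(6,2)+ 3/7
(6,3)+ 5/7
(6,4)+ 4/4
(7,1)+ 1/3
(7,2)# 1/5
(7,3)+ 4/5
(7,4)+ 3/3
Sum over 17 agents: 1/1 + 5/5 + 3/3 + 4/4 + 6/6 + 4/5 + 4/5 + 5/7 + 2/3 + 3/5 + 3/7 + 5/7 + 4/4 + 1/3 + 1/5 + 4/5 + 3/3 = 457/35; mean = 457/35 ÷ 17 = 457/595 = 0.768067… → 0.768.

0.768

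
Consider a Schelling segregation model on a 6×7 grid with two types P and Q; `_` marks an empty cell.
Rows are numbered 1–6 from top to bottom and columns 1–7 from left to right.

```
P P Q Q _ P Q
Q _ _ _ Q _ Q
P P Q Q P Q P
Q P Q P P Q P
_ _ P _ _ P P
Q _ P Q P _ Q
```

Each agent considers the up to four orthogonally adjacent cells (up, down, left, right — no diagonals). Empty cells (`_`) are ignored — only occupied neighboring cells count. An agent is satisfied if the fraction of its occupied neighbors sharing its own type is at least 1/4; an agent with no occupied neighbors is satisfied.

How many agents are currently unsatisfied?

Row 1: (1,1)P 1/2 ✓ · (1,2)P 1/2 ✓ · (1,3)Q 1/2 ✓ · (1,4)Q 1/1 ✓ · (1,6)P 0/1 ✗ · (1,7)Q 1/2 ✓
Row 2: (2,1)Q 0/2 ✗ · (2,5)Q 0/1 ✗ · (2,7)Q 1/2 ✓
Row 3: (3,1)P 1/3 ✓ · (3,2)P 2/3 ✓ · (3,3)Q 2/3 ✓ · (3,4)Q 1/3 ✓ · (3,5)P 1/4 ✓ · (3,6)Q 1/3 ✓ · (3,7)P 1/3 ✓
Row 4: (4,1)Q 0/2 ✗ · (4,2)P 1/3 ✓ · (4,3)Q 1/4 ✓ · (4,4)P 1/3 ✓ · (4,5)P 2/3 ✓ · (4,6)Q 1/4 ✓ · (4,7)P 2/3 ✓
Row 5: (5,3)P 1/2 ✓ · (5,6)P 1/2 ✓ · (5,7)P 2/3 ✓
Row 6: (6,1)Q 0/0 ✓ · (6,3)P 1/2 ✓ · (6,4)Q 0/2 ✗ · (6,5)P 0/1 ✗ · (6,7)Q 0/1 ✗
Unsatisfied: (1,6), (2,1), (2,5), (4,1), (6,4), (6,5), (6,7) — 7 in total.

7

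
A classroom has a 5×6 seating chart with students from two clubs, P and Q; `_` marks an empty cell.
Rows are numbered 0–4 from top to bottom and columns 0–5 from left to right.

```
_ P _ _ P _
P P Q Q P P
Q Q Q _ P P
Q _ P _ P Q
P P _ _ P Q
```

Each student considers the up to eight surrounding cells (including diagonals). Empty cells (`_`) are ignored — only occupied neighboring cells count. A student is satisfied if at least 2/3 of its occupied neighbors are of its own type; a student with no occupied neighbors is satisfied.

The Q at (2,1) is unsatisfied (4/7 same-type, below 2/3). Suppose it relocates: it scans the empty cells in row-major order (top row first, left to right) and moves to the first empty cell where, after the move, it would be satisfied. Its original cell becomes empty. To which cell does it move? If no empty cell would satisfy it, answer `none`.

Vacating (2,1). Empty cells in order:
  (0,0): 0/3 same-type → still unsatisfied.
  (0,2): 2/4 same-type → still unsatisfied.
  (0,3): 2/4 same-type → still unsatisfied.
  (0,5): 0/3 same-type → still unsatisfied.
  (2,3): 3/7 same-type → still unsatisfied.
  (3,1): 3/6 same-type → still unsatisfied.
  (3,3): 1/5 same-type → still unsatisfied.
  (4,2): 0/2 same-type → still unsatisfied.
  (4,3): 0/3 same-type → still unsatisfied.

none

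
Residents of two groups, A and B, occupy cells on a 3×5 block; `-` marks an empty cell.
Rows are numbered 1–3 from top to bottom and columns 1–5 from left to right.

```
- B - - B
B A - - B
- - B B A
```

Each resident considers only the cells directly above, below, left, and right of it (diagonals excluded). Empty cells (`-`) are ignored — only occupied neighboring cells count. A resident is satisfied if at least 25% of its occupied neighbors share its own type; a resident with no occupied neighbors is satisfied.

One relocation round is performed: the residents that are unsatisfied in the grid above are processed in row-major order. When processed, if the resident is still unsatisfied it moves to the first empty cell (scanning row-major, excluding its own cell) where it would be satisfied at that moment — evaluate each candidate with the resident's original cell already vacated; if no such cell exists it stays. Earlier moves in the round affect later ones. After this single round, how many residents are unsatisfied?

0

Initially unsatisfied (in order): (1,2), (2,1), (2,2), (3,5).
  (1,2) → (1,1).
  (2,1): now satisfied by earlier moves; stays.
  (2,2) → (1,3).
  (3,5) → (1,2).
Resulting grid:
B A A - B
B - - - B
- - B B -
All satisfied now.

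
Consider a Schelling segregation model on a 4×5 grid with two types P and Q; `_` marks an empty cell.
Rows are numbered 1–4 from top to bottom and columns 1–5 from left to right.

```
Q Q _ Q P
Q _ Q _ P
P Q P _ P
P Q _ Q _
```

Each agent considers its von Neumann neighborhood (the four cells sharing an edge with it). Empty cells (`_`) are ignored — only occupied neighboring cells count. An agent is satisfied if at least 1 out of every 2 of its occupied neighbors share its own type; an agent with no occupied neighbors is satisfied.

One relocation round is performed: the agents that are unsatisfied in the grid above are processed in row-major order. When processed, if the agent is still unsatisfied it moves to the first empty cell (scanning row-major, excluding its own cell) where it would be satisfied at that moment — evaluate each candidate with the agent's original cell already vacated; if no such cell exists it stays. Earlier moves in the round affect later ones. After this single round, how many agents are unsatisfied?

1

Initially unsatisfied (in order): (1,4), (2,3), (3,1), (3,2), (3,3).
  (1,4) → (1,3).
  (2,3): now satisfied by earlier moves; stays.
  (3,1) → (1,4).
  (3,2): now satisfied by earlier moves; stays.
  (3,3) → (2,4).
Resulting grid:
Q Q Q P P
Q _ Q P P
_ Q _ _ P
P Q _ Q _
Unsatisfied now: (4,1).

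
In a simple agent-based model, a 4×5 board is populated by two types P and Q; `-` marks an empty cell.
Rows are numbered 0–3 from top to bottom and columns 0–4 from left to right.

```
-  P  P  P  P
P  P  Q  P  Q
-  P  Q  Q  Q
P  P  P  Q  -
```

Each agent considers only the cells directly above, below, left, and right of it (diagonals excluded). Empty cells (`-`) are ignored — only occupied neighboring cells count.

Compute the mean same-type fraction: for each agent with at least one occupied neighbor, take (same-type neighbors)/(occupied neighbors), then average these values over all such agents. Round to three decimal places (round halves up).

Row 0: (0,1)P 2/2 · (0,2)P 2/3 · (0,3)P 3/3 · (0,4)P 1/2
Row 1: (1,0)P 1/1 · (1,1)P 3/4 · (1,2)Q 1/4 · (1,3)P 1/4 · (1,4)Q 1/3
Row 2: (2,1)P 2/3 · (2,2)Q 2/4 · (2,3)Q 3/4 · (2,4)Q 2/2
Row 3: (3,0)P 1/1 · (3,1)P 3/3 · (3,2)P 1/3 · (3,3)Q 1/2
Sum over 17 agents: 2/2 + 2/3 + 3/3 + 1/2 + 1/1 + 3/4 + 1/4 + 1/4 + 1/3 + 2/3 + 2/4 + 3/4 + 2/2 + 1/1 + 3/3 + 1/3 + 1/2 = 23/2; mean = 23/2 ÷ 17 = 23/34 = 0.676470… → 0.676.

0.676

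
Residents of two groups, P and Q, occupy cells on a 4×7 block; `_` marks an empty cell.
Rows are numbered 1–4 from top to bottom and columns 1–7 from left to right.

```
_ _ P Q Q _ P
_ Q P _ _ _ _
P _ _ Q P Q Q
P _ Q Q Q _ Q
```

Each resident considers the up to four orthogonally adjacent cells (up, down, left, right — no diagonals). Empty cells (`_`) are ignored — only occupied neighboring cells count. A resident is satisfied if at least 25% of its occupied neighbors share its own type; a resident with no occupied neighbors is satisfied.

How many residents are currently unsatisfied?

2

Row 1: (1,3)P 1/2 satisfied · (1,4)Q 1/2 satisfied · (1,5)Q 1/1 satisfied · (1,7)P 0/0 satisfied
Row 2: (2,2)Q 0/1 not · (2,3)P 1/2 satisfied
Row 3: (3,1)P 1/1 satisfied · (3,4)Q 1/2 satisfied · (3,5)P 0/3 not · (3,6)Q 1/2 satisfied · (3,7)Q 2/2 satisfied
Row 4: (4,1)P 1/1 satisfied · (4,3)Q 1/1 satisfied · (4,4)Q 3/3 satisfied · (4,5)Q 1/2 satisfied · (4,7)Q 1/1 satisfied
Unsatisfied: (2,2), (3,5) — 2 in total.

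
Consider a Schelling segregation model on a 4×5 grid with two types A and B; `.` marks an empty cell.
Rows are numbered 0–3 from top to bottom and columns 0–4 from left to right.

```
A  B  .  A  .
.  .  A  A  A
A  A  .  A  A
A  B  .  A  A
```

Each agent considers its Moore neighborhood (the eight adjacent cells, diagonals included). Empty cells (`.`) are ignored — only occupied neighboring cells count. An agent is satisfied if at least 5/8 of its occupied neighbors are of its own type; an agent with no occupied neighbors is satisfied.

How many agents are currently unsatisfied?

(0,0)A 0/1 unhappy
(0,1)B 0/2 unhappy
(0,3)A 3/3 ok
(1,2)A 4/5 ok
(1,3)A 5/5 ok
(1,4)A 4/4 ok
(2,0)A 2/3 ok
(2,1)A 3/4 ok
(2,3)A 6/6 ok
(2,4)A 5/5 ok
(3,0)A 2/3 ok
(3,1)B 0/3 unhappy
(3,3)A 3/3 ok
(3,4)A 3/3 ok
Unsatisfied: (0,0), (0,1), (3,1) — 3 in total.

3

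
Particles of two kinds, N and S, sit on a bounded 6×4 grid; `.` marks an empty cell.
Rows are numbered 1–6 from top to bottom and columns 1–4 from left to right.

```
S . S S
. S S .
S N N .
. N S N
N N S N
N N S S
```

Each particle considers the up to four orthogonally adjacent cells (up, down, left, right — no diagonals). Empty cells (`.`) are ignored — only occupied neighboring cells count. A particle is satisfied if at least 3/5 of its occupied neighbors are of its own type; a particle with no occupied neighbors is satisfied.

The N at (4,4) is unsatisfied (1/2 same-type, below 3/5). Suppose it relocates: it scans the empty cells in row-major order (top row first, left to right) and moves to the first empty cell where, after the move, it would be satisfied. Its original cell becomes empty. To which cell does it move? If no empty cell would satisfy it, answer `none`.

(3,4)

Vacating (4,4). Empty cells in order:
  (1,2): 0/3 same-type → still unsatisfied.
  (2,1): 0/3 same-type → still unsatisfied.
  (2,4): 0/2 same-type → still unsatisfied.
  (3,4): 1/1 same-type → satisfied — stop here.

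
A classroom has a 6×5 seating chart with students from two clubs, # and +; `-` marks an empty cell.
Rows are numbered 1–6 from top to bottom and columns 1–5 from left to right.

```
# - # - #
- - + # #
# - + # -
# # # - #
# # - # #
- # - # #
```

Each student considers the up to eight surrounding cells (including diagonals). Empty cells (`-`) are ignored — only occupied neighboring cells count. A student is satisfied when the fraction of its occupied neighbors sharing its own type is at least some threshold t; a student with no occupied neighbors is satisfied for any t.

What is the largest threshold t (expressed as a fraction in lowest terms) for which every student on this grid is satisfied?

(1,1)# — no occupied neighbors
(1,3)# 1/2
(1,5)# 2/2
(2,3)+ 1/4
(2,4)# 4/6
(2,5)# 3/3
(3,1)# 2/2
(3,3)+ 1/5
(3,4)# 4/6
(4,1)# 4/4
(4,2)# 5/6
(4,3)# 4/5
(4,5)# 3/3
(5,1)# 4/4
(5,2)# 5/5
(5,4)# 5/5
(5,5)# 4/4
(6,2)# 2/2
(6,4)# 3/3
(6,5)# 3/3
The smallest same-type fraction is 1/5 at (3,3), which reduces to 1/5. Any threshold above that leaves this student unsatisfied.

1/5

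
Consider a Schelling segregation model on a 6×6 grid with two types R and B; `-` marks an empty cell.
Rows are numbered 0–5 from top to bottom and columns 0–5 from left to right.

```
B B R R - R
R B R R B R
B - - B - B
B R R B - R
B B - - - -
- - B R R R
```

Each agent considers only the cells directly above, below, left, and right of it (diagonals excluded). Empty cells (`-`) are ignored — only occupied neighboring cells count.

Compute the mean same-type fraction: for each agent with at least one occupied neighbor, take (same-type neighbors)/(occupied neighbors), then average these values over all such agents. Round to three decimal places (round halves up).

Row 0: (0,0)B 1/2 · (0,1)B 2/3 · (0,2)R 2/3 · (0,3)R 2/2 · (0,5)R 1/1
Row 1: (1,0)R 0/3 · (1,1)B 1/3 · (1,2)R 2/3 · (1,3)R 2/4 · (1,4)B 0/2 · (1,5)R 1/3
Row 2: (2,0)B 1/2 · (2,3)B 1/2 · (2,5)B 0/2
Row 3: (3,0)B 2/3 · (3,1)R 1/3 · (3,2)R 1/2 · (3,3)B 1/2 · (3,5)R 0/1
Row 4: (4,0)B 2/2 · (4,1)B 1/2
Row 5: (5,2)B 0/1 · (5,3)R 1/2 · (5,4)R 2/2 · (5,5)R 1/1
Sum over 25 agents: 1/2 + 2/3 + 2/3 + 2/2 + 1/1 + 0/3 + 1/3 + 2/3 + 2/4 + 0/2 + 1/3 + 1/2 + 1/2 + 0/2 + 2/3 + 1/3 + 1/2 + 1/2 + 0/1 + 2/2 + 1/2 + 0/1 + 1/2 + 2/2 + 1/1 = 38/3; mean = 38/3 ÷ 25 = 38/75 = 0.506666… → 0.507.

0.507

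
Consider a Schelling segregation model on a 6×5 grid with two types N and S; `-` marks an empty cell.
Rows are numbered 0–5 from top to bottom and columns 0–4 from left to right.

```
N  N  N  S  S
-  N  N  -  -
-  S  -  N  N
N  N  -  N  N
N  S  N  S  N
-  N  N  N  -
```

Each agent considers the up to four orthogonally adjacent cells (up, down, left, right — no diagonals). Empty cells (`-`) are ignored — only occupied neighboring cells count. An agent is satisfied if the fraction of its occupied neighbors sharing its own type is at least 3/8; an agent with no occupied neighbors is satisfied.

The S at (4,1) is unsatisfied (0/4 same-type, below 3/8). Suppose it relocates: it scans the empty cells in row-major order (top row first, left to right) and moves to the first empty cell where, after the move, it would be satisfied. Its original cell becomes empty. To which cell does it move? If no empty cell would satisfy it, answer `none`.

(1,4)

Vacating (4,1). Empty cells in order:
  (1,0): 0/2 same-type → still unsatisfied.
  (1,3): 1/3 same-type → still unsatisfied.
  (1,4): 1/2 same-type → satisfied — stop here.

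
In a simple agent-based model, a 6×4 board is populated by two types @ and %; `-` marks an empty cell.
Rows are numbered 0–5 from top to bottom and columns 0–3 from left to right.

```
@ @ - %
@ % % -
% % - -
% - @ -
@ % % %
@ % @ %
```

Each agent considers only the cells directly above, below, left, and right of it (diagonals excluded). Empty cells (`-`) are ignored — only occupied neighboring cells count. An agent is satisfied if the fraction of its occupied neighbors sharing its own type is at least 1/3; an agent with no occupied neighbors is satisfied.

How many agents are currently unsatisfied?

(0,0)@ 2/2 satisfied
(0,1)@ 1/2 satisfied
(0,3)% 0/0 satisfied
(1,0)@ 1/3 satisfied
(1,1)% 2/4 satisfied
(1,2)% 1/1 satisfied
(2,0)% 2/3 satisfied
(2,1)% 2/2 satisfied
(3,0)% 1/2 satisfied
(3,2)@ 0/1 not
(4,0)@ 1/3 satisfied
(4,1)% 2/3 satisfied
(4,2)% 2/4 satisfied
(4,3)% 2/2 satisfied
(5,0)@ 1/2 satisfied
(5,1)% 1/3 satisfied
(5,2)@ 0/3 not
(5,3)% 1/2 satisfied
Unsatisfied: (3,2), (5,2) — 2 in total.

2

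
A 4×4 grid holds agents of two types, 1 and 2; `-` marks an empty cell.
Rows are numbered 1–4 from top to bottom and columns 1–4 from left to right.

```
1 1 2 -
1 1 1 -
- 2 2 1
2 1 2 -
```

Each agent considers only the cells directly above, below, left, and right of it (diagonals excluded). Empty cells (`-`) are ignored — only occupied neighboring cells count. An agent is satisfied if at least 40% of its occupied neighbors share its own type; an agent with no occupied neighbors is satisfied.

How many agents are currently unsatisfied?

6

Row 1: (1,1)1 2/2 satisfied · (1,2)1 2/3 satisfied · (1,3)2 0/2 not
Row 2: (2,1)1 2/2 satisfied · (2,2)1 3/4 satisfied · (2,3)1 1/3 not
Row 3: (3,2)2 1/3 not · (3,3)2 2/4 satisfied · (3,4)1 0/1 not
Row 4: (4,1)2 0/1 not · (4,2)1 0/3 not · (4,3)2 1/2 satisfied
Unsatisfied: (1,3), (2,3), (3,2), (3,4), (4,1), (4,2) — 6 in total.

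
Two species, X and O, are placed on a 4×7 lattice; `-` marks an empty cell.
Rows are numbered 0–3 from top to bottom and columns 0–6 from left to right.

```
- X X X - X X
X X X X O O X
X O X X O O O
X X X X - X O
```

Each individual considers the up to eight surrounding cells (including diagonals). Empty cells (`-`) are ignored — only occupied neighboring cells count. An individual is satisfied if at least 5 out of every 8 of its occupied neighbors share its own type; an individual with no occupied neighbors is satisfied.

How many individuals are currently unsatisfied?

(0,1)X 4/4 satisfied
(0,2)X 5/5 satisfied
(0,3)X 3/4 satisfied
(0,5)X 2/4 not
(0,6)X 2/3 satisfied
(1,0)X 3/4 satisfied
(1,1)X 6/7 satisfied
(1,2)X 7/8 satisfied
(1,3)X 5/7 satisfied
(1,4)O 3/7 not
(1,5)O 4/7 not
(1,6)X 2/5 not
(2,0)X 4/5 satisfied
(2,1)O 0/8 not
(2,2)X 7/8 satisfied
(2,3)X 5/7 satisfied
(2,4)O 3/7 not
(2,5)O 5/7 satisfied
(2,6)O 3/5 not
(3,0)X 2/3 satisfied
(3,1)X 4/5 satisfied
(3,2)X 4/5 satisfied
(3,3)X 3/4 satisfied
(3,5)X 0/4 not
(3,6)O 2/3 satisfied
Unsatisfied: (0,5), (1,4), (1,5), (1,6), (2,1), (2,4), (2,6), (3,5) — 8 in total.

8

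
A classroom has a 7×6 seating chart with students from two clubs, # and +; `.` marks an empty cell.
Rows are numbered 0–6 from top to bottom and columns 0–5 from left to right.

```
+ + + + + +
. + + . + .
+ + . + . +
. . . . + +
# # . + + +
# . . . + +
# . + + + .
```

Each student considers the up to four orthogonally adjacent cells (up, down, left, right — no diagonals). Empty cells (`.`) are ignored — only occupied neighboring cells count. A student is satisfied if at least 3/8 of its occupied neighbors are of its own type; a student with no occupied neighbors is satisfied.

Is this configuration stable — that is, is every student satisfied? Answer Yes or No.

Row 0: (0,0)+ 1/1 ok · (0,1)+ 3/3 ok · (0,2)+ 3/3 ok · (0,3)+ 2/2 ok · (0,4)+ 3/3 ok · (0,5)+ 1/1 ok
Row 1: (1,1)+ 3/3 ok · (1,2)+ 2/2 ok · (1,4)+ 1/1 ok
Row 2: (2,0)+ 1/1 ok · (2,1)+ 2/2 ok · (2,3)+ 0/0 ok · (2,5)+ 1/1 ok
Row 3: (3,4)+ 2/2 ok · (3,5)+ 3/3 ok
Row 4: (4,0)# 2/2 ok · (4,1)# 1/1 ok · (4,3)+ 1/1 ok · (4,4)+ 4/4 ok · (4,5)+ 3/3 ok
Row 5: (5,0)# 2/2 ok · (5,4)+ 3/3 ok · (5,5)+ 2/2 ok
Row 6: (6,0)# 1/1 ok · (6,2)+ 1/1 ok · (6,3)+ 2/2 ok · (6,4)+ 2/2 ok
All meet the threshold, so the configuration is stable.

Yes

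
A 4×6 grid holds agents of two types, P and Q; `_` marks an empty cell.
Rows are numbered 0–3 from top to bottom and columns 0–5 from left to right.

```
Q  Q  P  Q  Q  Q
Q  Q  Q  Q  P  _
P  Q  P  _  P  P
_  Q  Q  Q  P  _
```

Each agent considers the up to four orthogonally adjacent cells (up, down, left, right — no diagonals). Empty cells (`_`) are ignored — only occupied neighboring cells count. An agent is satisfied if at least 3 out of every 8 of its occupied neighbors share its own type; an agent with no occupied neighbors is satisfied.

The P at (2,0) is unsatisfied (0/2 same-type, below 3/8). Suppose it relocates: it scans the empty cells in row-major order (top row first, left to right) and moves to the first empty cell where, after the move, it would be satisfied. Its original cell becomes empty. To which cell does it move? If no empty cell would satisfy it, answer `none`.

Vacating (2,0). Empty cells in order:
  (1,5): 2/3 same-type → satisfied — stop here.

(1,5)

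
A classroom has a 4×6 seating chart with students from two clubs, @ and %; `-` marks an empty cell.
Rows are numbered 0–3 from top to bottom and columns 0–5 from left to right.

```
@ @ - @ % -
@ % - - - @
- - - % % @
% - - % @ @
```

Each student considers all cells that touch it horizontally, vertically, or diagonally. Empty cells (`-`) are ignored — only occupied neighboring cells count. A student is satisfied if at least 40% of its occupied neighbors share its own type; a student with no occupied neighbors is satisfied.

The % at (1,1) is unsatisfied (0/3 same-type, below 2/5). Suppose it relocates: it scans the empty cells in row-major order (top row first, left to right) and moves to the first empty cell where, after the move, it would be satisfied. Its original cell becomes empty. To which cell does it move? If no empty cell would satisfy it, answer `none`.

(0,5)

Vacating (1,1). Empty cells in order:
  (0,2): 0/2 same-type → still unsatisfied.
  (0,5): 1/2 same-type → satisfied — stop here.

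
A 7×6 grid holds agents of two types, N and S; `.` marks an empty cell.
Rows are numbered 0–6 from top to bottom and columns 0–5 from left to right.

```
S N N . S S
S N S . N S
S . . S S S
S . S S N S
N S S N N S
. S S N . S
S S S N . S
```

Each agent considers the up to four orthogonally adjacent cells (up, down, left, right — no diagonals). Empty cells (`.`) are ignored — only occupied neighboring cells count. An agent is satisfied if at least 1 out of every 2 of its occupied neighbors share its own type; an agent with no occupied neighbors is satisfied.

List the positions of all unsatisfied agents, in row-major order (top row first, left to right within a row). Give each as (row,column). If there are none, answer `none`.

(1,1), (1,2), (1,4), (3,4), (4,0)

(0,0)S 1/2 satisfied
(0,1)N 2/3 satisfied
(0,2)N 1/2 satisfied
(0,4)S 1/2 satisfied
(0,5)S 2/2 satisfied
(1,0)S 2/3 satisfied
(1,1)N 1/3 not
(1,2)S 0/2 not
(1,4)N 0/3 not
(1,5)S 2/3 satisfied
(2,0)S 2/2 satisfied
(2,3)S 2/2 satisfied
(2,4)S 2/4 satisfied
(2,5)S 3/3 satisfied
(3,0)S 1/2 satisfied
(3,2)S 2/2 satisfied
(3,3)S 2/4 satisfied
(3,4)N 1/4 not
(3,5)S 2/3 satisfied
(4,0)N 0/2 not
(4,1)S 2/3 satisfied
(4,2)S 3/4 satisfied
(4,3)N 2/4 satisfied
(4,4)N 2/3 satisfied
(4,5)S 2/3 satisfied
(5,1)S 3/3 satisfied
(5,2)S 3/4 satisfied
(5,3)N 2/3 satisfied
(5,5)S 2/2 satisfied
(6,0)S 1/1 satisfied
(6,1)S 3/3 satisfied
(6,2)S 2/3 satisfied
(6,3)N 1/2 satisfied
(6,5)S 1/1 satisfied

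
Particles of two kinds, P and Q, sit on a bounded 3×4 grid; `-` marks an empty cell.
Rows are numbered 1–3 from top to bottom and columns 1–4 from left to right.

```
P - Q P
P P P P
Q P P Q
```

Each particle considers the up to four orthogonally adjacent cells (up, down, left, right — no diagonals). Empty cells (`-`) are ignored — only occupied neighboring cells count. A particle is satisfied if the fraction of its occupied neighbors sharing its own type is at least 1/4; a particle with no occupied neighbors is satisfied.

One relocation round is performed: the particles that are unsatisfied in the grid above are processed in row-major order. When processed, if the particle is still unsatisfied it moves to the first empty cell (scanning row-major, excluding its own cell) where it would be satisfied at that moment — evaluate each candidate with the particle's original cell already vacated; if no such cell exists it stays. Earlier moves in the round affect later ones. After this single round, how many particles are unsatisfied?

Initially unsatisfied (in order): (1,3), (3,1), (3,4).
  (1,3): no empty cell satisfies it; stays.
  (3,1) → (1,2).
  (3,4): no empty cell satisfies it; stays.
Resulting grid:
P Q Q P
P P P P
- P P Q
Unsatisfied now: (3,4).

1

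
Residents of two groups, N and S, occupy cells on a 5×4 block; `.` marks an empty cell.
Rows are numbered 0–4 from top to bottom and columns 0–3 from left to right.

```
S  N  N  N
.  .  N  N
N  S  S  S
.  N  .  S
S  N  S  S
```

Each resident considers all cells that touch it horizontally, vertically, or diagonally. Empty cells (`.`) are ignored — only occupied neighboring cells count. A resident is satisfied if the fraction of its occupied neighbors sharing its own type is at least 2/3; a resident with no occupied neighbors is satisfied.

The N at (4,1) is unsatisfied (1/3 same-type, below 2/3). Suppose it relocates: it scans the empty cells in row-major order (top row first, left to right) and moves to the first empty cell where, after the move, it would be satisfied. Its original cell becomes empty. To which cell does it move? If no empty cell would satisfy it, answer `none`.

Vacating (4,1). Empty cells in order:
  (1,0): 2/4 same-type → still unsatisfied.
  (1,1): 4/7 same-type → still unsatisfied.
  (3,0): 2/4 same-type → still unsatisfied.
  (3,2): 1/7 same-type → still unsatisfied.

none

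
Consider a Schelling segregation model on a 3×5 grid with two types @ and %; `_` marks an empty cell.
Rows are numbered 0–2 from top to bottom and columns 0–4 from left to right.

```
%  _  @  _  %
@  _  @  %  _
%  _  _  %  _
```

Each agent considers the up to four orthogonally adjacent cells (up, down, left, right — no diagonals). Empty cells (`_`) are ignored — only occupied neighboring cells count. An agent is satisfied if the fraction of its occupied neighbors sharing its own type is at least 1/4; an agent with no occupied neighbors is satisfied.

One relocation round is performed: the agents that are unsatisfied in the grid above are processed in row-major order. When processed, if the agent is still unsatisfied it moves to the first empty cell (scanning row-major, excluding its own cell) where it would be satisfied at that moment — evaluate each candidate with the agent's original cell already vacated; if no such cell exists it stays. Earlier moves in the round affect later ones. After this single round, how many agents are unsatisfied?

0

Initially unsatisfied (in order): (0,0), (1,0), (2,0).
  (0,0) → (0,3).
  (1,0) → (0,0).
  (2,0): now satisfied by earlier moves; stays.
Resulting grid:
@ _ @ % %
_ _ @ % _
% _ _ % _
All satisfied now.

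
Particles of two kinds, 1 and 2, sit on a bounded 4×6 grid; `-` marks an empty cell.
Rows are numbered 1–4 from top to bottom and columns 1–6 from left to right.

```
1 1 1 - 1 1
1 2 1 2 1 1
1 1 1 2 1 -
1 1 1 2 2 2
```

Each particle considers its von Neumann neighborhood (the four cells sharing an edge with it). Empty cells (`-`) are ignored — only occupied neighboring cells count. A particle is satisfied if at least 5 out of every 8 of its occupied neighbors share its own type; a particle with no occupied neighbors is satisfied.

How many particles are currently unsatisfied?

Row 1: (1,1)1 2/2 ok · (1,2)1 2/3 ok · (1,3)1 2/2 ok · (1,5)1 2/2 ok · (1,6)1 2/2 ok
Row 2: (2,1)1 2/3 ok · (2,2)2 0/4 unhappy · (2,3)1 2/4 unhappy · (2,4)2 1/3 unhappy · (2,5)1 3/4 ok · (2,6)1 2/2 ok
Row 3: (3,1)1 3/3 ok · (3,2)1 3/4 ok · (3,3)1 3/4 ok · (3,4)2 2/4 unhappy · (3,5)1 1/3 unhappy
Row 4: (4,1)1 2/2 ok · (4,2)1 3/3 ok · (4,3)1 2/3 ok · (4,4)2 2/3 ok · (4,5)2 2/3 ok · (4,6)2 1/1 ok
Unsatisfied: (2,2), (2,3), (2,4), (3,4), (3,5) — 5 in total.

5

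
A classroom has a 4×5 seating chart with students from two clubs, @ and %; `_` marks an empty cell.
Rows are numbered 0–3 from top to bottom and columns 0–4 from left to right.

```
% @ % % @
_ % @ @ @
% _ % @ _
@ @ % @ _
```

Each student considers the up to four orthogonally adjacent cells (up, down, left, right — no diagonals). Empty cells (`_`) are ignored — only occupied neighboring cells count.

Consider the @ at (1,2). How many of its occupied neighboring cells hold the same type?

1

Occupied neighbors of (1,2): (0,2)=%, (2,2)=%, (1,1)=%, (1,3)=@.
Same type (@): 1 of 4.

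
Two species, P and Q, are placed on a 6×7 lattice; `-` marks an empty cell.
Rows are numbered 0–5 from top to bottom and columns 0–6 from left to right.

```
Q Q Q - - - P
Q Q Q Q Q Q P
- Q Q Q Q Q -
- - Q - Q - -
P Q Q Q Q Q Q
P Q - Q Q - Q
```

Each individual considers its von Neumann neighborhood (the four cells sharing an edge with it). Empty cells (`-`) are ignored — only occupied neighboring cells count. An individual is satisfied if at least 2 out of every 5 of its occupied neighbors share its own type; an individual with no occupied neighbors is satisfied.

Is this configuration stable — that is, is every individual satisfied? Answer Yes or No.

Yes

(0,0)Q 2/2 satisfied
(0,1)Q 3/3 satisfied
(0,2)Q 2/2 satisfied
(0,6)P 1/1 satisfied
(1,0)Q 2/2 satisfied
(1,1)Q 4/4 satisfied
(1,2)Q 4/4 satisfied
(1,3)Q 3/3 satisfied
(1,4)Q 3/3 satisfied
(1,5)Q 2/3 satisfied
(1,6)P 1/2 satisfied
(2,1)Q 2/2 satisfied
(2,2)Q 4/4 satisfied
(2,3)Q 3/3 satisfied
(2,4)Q 4/4 satisfied
(2,5)Q 2/2 satisfied
(3,2)Q 2/2 satisfied
(3,4)Q 2/2 satisfied
(4,0)P 1/2 satisfied
(4,1)Q 2/3 satisfied
(4,2)Q 3/3 satisfied
(4,3)Q 3/3 satisfied
(4,4)Q 4/4 satisfied
(4,5)Q 2/2 satisfied
(4,6)Q 2/2 satisfied
(5,0)P 1/2 satisfied
(5,1)Q 1/2 satisfied
(5,3)Q 2/2 satisfied
(5,4)Q 2/2 satisfied
(5,6)Q 1/1 satisfied
All meet the threshold, so the configuration is stable.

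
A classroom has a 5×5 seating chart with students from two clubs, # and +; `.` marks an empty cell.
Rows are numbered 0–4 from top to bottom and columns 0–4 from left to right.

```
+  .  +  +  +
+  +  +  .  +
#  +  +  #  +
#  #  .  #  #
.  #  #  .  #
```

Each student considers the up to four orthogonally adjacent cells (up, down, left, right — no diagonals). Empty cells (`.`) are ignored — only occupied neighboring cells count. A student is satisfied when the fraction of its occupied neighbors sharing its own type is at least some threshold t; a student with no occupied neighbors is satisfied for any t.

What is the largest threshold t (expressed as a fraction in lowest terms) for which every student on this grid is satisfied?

Row 0: (0,0)+ 1/1 · (0,2)+ 2/2 · (0,3)+ 2/2 · (0,4)+ 2/2
Row 1: (1,0)+ 2/3 · (1,1)+ 3/3 · (1,2)+ 3/3 · (1,4)+ 2/2
Row 2: (2,0)# 1/3 · (2,1)+ 2/4 · (2,2)+ 2/3 · (2,3)# 1/3 · (2,4)+ 1/3
Row 3: (3,0)# 2/2 · (3,1)# 2/3 · (3,3)# 2/2 · (3,4)# 2/3
Row 4: (4,1)# 2/2 · (4,2)# 1/1 · (4,4)# 1/1
The smallest same-type fraction is 1/3 at (2,0), which reduces to 1/3. Any threshold above that leaves this student unsatisfied.

1/3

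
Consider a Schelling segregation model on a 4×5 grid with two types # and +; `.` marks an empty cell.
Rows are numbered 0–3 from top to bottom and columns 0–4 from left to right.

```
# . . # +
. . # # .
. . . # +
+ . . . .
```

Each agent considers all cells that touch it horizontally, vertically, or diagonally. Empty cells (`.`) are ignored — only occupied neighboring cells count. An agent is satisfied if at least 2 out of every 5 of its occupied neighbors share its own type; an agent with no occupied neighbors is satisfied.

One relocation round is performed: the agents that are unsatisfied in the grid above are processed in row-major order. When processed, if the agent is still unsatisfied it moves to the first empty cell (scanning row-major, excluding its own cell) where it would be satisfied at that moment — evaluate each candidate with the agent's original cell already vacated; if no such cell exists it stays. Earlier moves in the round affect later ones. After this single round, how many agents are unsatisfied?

Initially unsatisfied (in order): (0,4), (2,4).
  (0,4) → (2,0).
  (2,4) → (1,0).
Resulting grid:
# . . # .
+ . # # .
+ . . # .
+ . . . .
Unsatisfied now: (0,0).

1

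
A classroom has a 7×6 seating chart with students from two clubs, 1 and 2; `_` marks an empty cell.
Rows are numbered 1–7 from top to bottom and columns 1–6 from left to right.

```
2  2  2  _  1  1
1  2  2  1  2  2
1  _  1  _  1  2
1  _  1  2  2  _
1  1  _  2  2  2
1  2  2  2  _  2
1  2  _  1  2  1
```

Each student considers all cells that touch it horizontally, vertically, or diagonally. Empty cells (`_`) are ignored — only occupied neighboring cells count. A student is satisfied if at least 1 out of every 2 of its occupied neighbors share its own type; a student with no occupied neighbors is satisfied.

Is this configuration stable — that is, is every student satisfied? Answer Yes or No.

No

(1,1)2 2/3 ✓
(1,2)2 4/5 ✓
(1,3)2 3/4 ✓
(1,5)1 2/4 ✓
(1,6)1 1/3 ✗
(2,1)1 1/4 ✗
(2,2)2 4/7 ✓
(2,3)2 3/5 ✓
(2,4)1 3/6 ✓
(2,5)2 2/6 ✗
(2,6)2 2/5 ✗
(3,1)1 2/3 ✓
(3,3)1 2/5 ✗
(3,5)1 1/6 ✗
(3,6)2 3/4 ✓
(4,1)1 3/3 ✓
(4,3)1 2/4 ✓
(4,4)2 3/6 ✓
(4,5)2 5/6 ✓
(5,1)1 3/4 ✓
(5,2)1 4/6 ✓
(5,4)2 5/6 ✓
(5,5)2 6/6 ✓
(5,6)2 3/3 ✓
(6,1)1 3/5 ✓
(6,2)2 2/6 ✗
(6,3)2 4/6 ✓
(6,4)2 4/5 ✓
(6,6)2 3/4 ✓
(7,1)1 1/3 ✗
(7,2)2 2/4 ✓
(7,4)1 0/3 ✗
(7,5)2 2/4 ✓
(7,6)1 0/2 ✗
For instance (1,6) has only 1/3 same-type neighbors, below 1/2.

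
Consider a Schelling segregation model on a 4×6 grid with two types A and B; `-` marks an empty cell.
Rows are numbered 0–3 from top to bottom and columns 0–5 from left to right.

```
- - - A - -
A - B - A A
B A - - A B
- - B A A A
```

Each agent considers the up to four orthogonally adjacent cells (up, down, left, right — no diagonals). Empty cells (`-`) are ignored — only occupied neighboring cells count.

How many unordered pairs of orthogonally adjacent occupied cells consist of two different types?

Scan each occupied cell's neighbors to the right and below so each pair is counted once.
From row 1: 2 unlike of 4 pairs (running 2/4).
From row 2: 3 unlike of 4 pairs (running 5/8).
From row 3: 1 unlike of 3 pairs (running 6/11).
Total adjacent occupied pairs: 11; unlike-type pairs: 6.

6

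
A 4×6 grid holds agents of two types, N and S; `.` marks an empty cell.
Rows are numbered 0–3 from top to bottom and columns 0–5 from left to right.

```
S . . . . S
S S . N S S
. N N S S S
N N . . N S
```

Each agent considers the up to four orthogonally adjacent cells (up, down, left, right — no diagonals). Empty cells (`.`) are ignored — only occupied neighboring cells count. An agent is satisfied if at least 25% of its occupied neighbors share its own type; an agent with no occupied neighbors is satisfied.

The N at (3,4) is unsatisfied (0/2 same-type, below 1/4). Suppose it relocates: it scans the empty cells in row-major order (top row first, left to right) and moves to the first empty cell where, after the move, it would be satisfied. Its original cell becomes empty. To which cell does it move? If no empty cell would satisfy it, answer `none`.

(0,2)

Vacating (3,4). Empty cells in order:
  (0,1): 0/2 same-type → still unsatisfied.
  (0,2): 0/0 same-type → satisfied — stop here.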